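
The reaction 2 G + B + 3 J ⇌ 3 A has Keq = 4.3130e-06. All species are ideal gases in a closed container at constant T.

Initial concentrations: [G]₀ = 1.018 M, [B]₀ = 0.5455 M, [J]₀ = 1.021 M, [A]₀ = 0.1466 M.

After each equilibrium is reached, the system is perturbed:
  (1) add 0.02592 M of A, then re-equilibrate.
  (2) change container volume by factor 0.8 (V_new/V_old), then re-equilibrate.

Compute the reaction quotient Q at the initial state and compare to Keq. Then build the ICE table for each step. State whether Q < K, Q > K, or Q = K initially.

Q₀ = 0.005236; Q > K (proceeds reverse)

Q₀ = 0.005236 vs Keq = 4.3130e-06 ⇒ Q>K, reverse
Step 1:
                    G           B           J           A
  init          1.018      0.5455       1.021      0.1466
  Δ           0.08655     0.04327      0.1298     -0.1298
  eq            1.105      0.5888       1.151     0.01678
  solve Keq expr → x = -0.04327; check Q = 4.3130e-06
Then add 0.02592 M of A.
Step 2:
                    G           B           J           A
  init          1.105      0.5888       1.151      0.0427
  Δ           0.01686    0.008432     0.02529    -0.02529
  eq            1.121      0.5972       1.176      0.0174
  solve Keq expr → x = -0.008432; check Q = 4.3130e-06
Then change container volume by factor 0.8 (V_new/V_old).
Step 3:
                    G           B           J           A
  init          1.402      0.7465        1.47     0.02175
  Δ         -0.003516   -0.001758   -0.005274    0.005274
  eq            1.398      0.7447       1.465     0.02703
  solve Keq expr → x = 0.001758; check Q = 4.3130e-06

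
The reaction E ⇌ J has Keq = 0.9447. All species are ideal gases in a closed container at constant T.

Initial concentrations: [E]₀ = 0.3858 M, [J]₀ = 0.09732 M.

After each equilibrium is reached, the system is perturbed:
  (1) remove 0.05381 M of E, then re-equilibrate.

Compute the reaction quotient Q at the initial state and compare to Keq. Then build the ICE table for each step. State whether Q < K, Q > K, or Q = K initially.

Q₀ = 0.2523 vs Keq = 0.9447 ⇒ Q<K, forward
Step 1:
                    E           J
  I            0.3858     0.09732
  C           -0.1374      0.1374
  E            0.2484      0.2347
  solve Keq expr → x = 0.1374; check Q = 0.9447
Then remove 0.05381 M of E.
Step 2:
                    E           J
  I            0.1946      0.2347
  C           0.02614    -0.02614
  E            0.2208      0.2086
  solve Keq expr → x = -0.02614; check Q = 0.9447

Q₀ = 0.2523; Q < K (proceeds forward)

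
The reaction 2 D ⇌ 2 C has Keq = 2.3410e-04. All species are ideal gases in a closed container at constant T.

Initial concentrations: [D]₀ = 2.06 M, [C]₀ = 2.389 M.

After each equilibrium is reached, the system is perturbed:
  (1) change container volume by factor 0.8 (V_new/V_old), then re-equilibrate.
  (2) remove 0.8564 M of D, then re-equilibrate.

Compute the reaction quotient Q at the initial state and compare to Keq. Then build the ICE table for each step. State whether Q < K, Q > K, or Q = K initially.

Q₀ = 1.345 vs Keq = 2.3410e-04 ⇒ Q>K, reverse
Step 1:
                  D         C
  Initial      2.06     2.389
  Change      2.322    -2.322
  Equil       4.382   0.06705
  solve Keq expr → x = -1.161; check Q = 2.3410e-04
Then change container volume by factor 0.8 (V_new/V_old).
Step 2:
                  D         C
  Initial     5.477   0.08381
  Change          0         0
  Equil       5.477   0.08381
  solve Keq expr → x = 0; check Q = 2.3410e-04
Then remove 0.8564 M of D.
Step 3:
                  D         C
  Initial     4.621   0.08381
  Change    0.01291  -0.01291
  Equil       4.634    0.0709
  solve Keq expr → x = -0.006453; check Q = 2.3410e-04

Q₀ = 1.345; Q > K (proceeds reverse)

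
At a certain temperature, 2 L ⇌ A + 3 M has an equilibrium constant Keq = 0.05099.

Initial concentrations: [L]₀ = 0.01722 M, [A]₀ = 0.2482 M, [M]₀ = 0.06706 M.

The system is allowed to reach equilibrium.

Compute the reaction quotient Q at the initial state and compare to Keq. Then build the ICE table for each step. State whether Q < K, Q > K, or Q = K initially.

Q₀ = 0.2524 vs Keq = 0.05099 ⇒ Q>K, reverse
Step 1:
                  L         A         M
  Initial   0.01722    0.2482   0.06706
  Change   0.009406 -0.004703  -0.01411
  Equil     0.02663    0.2435   0.05295
  solve Keq expr → x = -0.004703; check Q = 0.05099

Q₀ = 0.2524; Q > K (proceeds reverse)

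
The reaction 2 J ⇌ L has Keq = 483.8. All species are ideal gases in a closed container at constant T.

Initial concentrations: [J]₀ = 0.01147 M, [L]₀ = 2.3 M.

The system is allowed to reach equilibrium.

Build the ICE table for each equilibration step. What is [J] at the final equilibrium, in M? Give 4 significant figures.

[J]_eq = 0.06852 M

Q₀ = 1.7482e+04 vs Keq = 483.8 ⇒ Q>K, reverse
Step 1:
                    J           L
  I           0.01147         2.3
  C           0.05705    -0.02853
  E           0.06852       2.271
  solve Keq expr → x = -0.02853; check Q = 483.8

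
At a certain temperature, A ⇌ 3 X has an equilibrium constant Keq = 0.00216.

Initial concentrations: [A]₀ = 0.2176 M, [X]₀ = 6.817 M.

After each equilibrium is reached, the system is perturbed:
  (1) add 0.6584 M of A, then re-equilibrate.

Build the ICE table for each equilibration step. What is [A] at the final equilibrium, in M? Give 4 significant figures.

Q₀ = 1456 vs Keq = 0.00216 ⇒ Q>K, reverse
Step 1:
                  A         X
  init       0.2176     6.817
  Δ           2.214    -6.643
  eq          2.432    0.1738
  solve Keq expr → x = -2.214; check Q = 0.00216
Then add 0.6584 M of A.
Step 2:
                  A         X
  init         3.09    0.1738
  Δ       -0.004785   0.01436
  eq          3.086    0.1882
  solve Keq expr → x = 0.004785; check Q = 0.00216

[A]_eq = 3.086 M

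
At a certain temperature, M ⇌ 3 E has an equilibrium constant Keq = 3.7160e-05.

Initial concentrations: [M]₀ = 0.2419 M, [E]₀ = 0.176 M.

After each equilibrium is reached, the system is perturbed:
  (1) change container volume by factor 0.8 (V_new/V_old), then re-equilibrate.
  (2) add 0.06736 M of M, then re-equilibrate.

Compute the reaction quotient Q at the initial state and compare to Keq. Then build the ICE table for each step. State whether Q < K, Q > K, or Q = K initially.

Q₀ = 0.02254; Q > K (proceeds reverse)

Q₀ = 0.02254 vs Keq = 3.7160e-05 ⇒ Q>K, reverse
Step 1:
                  M         E
  I          0.2419     0.176
  C         0.05128   -0.1538
  E          0.2932   0.02217
  solve Keq expr → x = -0.05128; check Q = 3.7160e-05
Then change container volume by factor 0.8 (V_new/V_old).
Step 2:
                  M         E
  I          0.3665   0.02771
  C        0.001268 -0.003803
  E          0.3677   0.02391
  solve Keq expr → x = -0.001268; check Q = 3.7160e-05
Then add 0.06736 M of M.
Step 3:
                  M         E
  I          0.4351   0.02391
  C       -4.5662e-04   0.00137
  E          0.4346   0.02528
  solve Keq expr → x = 4.5662e-04; check Q = 3.7160e-05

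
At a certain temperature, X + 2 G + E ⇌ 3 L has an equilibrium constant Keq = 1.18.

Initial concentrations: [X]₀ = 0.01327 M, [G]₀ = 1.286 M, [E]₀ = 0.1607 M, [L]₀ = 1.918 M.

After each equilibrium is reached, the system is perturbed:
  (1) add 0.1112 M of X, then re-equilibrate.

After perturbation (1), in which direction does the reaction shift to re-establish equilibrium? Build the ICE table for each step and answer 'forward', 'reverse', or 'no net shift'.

Direction: forward

Q₀ = 2001 vs Keq = 1.18 ⇒ Q>K, reverse
Step 1:
                  X         G         E         L
  I         0.01327     1.286    0.1607     1.918
  C          0.3336    0.6672    0.3336    -1.001
  E          0.3469     1.953    0.4943    0.9173
  solve Keq expr → x = -0.3336; check Q = 1.18
Then add 0.1112 M of X.
Step 2:
                  X         G         E         L
  I          0.4581     1.953    0.4943    0.9173
  C         -0.0175  -0.03499   -0.0175   0.05249
  E          0.4406     1.918    0.4768    0.9697
  solve Keq expr → x = 0.0175; check Q = 1.18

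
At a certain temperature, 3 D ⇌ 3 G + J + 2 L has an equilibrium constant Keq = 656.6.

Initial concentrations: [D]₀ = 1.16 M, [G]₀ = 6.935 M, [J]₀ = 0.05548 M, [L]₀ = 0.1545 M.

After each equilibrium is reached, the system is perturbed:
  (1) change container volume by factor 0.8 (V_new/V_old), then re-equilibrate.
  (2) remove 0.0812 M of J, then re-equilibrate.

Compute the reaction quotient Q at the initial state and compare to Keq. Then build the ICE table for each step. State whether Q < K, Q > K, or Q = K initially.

Q₀ = 0.283; Q < K (proceeds forward)

Q₀ = 0.283 vs Keq = 656.6 ⇒ Q<K, forward
Step 1:
                   D          G          J          L
  Initial       1.16      6.935    0.05548     0.1545
  Change     -0.7245     0.7245     0.2415      0.483
  Equil       0.4355      7.659      0.297     0.6375
  solve Keq expr → x = 0.2415; check Q = 656.6
Then change container volume by factor 0.8 (V_new/V_old).
Step 2:
                   D          G          J          L
  Initial     0.5444      9.574     0.3712     0.7969
  Change     0.08252   -0.08252   -0.02751   -0.05501
  Equil       0.6269      9.492     0.3437     0.7419
  solve Keq expr → x = -0.02751; check Q = 656.6
Then remove 0.0812 M of J.
Step 3:
                   D          G          J          L
  Initial     0.6269      9.492     0.2625     0.7419
  Change    -0.03268    0.03268    0.01089    0.02179
  Equil       0.5942      9.525     0.2734     0.7636
  solve Keq expr → x = 0.01089; check Q = 656.6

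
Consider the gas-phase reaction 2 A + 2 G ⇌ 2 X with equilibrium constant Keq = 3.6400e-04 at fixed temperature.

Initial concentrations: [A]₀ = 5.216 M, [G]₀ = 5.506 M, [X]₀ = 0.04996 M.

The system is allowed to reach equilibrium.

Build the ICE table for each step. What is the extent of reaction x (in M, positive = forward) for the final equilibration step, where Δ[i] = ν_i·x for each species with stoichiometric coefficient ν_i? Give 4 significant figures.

Q₀ = 3.0262e-06 vs Keq = 3.6400e-04 ⇒ Q<K, forward
Step 1:
                    A           G           X
  Initial       5.216       5.506     0.04996
  Change      -0.4161     -0.4161      0.4161
  Equil           4.8        5.09      0.4661
  solve Keq expr → x = 0.2081; check Q = 3.6400e-04

x = 0.2081 M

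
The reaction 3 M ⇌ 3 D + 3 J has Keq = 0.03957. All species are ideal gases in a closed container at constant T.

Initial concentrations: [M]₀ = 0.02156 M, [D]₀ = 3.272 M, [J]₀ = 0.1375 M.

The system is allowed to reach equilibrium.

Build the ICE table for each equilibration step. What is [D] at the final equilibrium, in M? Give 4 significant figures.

[D]_eq = 3.15 M

Q₀ = 9087 vs Keq = 0.03957 ⇒ Q>K, reverse
Step 1:
                  M         D         J
  I         0.02156     3.272    0.1375
  C           0.122    -0.122    -0.122
  E          0.1435      3.15   0.01553
  solve Keq expr → x = -0.04066; check Q = 0.03957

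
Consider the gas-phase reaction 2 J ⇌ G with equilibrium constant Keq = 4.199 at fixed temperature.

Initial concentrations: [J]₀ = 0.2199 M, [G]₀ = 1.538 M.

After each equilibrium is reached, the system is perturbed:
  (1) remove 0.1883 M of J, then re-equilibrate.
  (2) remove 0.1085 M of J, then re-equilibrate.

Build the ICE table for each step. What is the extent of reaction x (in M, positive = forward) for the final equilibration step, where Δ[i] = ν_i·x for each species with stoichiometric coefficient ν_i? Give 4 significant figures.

Q₀ = 31.81 vs Keq = 4.199 ⇒ Q>K, reverse
Step 1:
                   J          G
  init        0.2199      1.538
  Δ           0.3499    -0.1749
  eq          0.5698      1.363
  solve Keq expr → x = -0.1749; check Q = 4.199
Then remove 0.1883 M of J.
Step 2:
                   J          G
  init        0.3815      1.363
  Δ           0.1702   -0.08511
  eq          0.5517      1.278
  solve Keq expr → x = -0.08511; check Q = 4.199
Then remove 0.1085 M of J.
Step 3:
                   J          G
  init        0.4432      1.278
  Δ          0.09784   -0.04892
  eq           0.541      1.229
  solve Keq expr → x = -0.04892; check Q = 4.199

x = -0.04892 M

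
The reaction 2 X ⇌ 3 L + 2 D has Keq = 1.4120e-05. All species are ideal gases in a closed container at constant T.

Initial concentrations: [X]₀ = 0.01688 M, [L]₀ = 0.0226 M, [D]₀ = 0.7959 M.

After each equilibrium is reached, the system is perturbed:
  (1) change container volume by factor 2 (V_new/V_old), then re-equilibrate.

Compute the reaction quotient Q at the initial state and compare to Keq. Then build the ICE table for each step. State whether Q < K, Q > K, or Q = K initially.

Q₀ = 0.02566; Q > K (proceeds reverse)

Q₀ = 0.02566 vs Keq = 1.4120e-05 ⇒ Q>K, reverse
Step 1:
                    X           L           D
  init        0.01688      0.0226      0.7959
  Δ           0.01323    -0.01985    -0.01323
  eq          0.03011    0.002754      0.7827
  solve Keq expr → x = -0.006615; check Q = 1.4120e-05
Then change container volume by factor 2 (V_new/V_old).
Step 2:
                    X           L           D
  init        0.01506    0.001377      0.3913
  Δ       -8.4615e-04    0.001269  8.4615e-04
  eq          0.01421    0.002646      0.3922
  solve Keq expr → x = 4.2307e-04; check Q = 1.4120e-05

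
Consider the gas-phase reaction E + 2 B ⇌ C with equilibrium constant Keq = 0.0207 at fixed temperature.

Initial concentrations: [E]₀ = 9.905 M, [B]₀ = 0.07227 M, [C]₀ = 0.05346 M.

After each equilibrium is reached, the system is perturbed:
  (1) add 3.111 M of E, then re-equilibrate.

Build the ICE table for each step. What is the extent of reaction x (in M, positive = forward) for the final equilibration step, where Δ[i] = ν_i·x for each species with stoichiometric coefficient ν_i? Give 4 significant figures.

x = 0.001533 M

Q₀ = 1.033 vs Keq = 0.0207 ⇒ Q>K, reverse
Step 1:
                   E          B          C
  I            9.905    0.07227    0.05346
  C          0.04767    0.09534   -0.04767
  E            9.953     0.1676   0.005788
  solve Keq expr → x = -0.04767; check Q = 0.0207
Then add 3.111 M of E.
Step 2:
                   E          B          C
  I            13.06     0.1676   0.005788
  C        -0.001533  -0.003066   0.001533
  E            13.06     0.1645   0.007321
  solve Keq expr → x = 0.001533; check Q = 0.0207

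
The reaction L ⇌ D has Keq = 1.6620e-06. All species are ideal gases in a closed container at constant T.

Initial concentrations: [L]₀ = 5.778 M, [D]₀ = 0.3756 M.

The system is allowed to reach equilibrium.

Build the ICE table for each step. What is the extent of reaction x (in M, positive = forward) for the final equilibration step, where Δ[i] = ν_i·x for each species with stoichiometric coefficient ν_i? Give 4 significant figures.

x = -0.3756 M

Q₀ = 0.06501 vs Keq = 1.6620e-06 ⇒ Q>K, reverse
Step 1:
                   L          D
  I            5.778     0.3756
  C           0.3756    -0.3756
  E            6.154 1.0227e-05
  solve Keq expr → x = -0.3756; check Q = 1.6620e-06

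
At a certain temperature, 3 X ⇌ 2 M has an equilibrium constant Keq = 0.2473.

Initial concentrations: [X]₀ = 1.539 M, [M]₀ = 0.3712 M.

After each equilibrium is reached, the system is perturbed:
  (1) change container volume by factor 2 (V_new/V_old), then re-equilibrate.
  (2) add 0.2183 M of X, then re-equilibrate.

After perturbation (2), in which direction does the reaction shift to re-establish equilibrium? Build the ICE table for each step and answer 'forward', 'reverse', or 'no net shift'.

Direction: forward

Q₀ = 0.0378 vs Keq = 0.2473 ⇒ Q<K, forward
Step 1:
                  X         M
  I           1.539    0.3712
  C         -0.3773    0.2515
  E           1.162    0.6227
  solve Keq expr → x = 0.1258; check Q = 0.2473
Then change container volume by factor 2 (V_new/V_old).
Step 2:
                  X         M
  I          0.5809    0.3114
  C          0.0728  -0.04853
  E          0.6537    0.2628
  solve Keq expr → x = -0.02427; check Q = 0.2473
Then add 0.2183 M of X.
Step 3:
                  X         M
  I           0.872    0.2628
  C         -0.1059   0.07061
  E          0.7661    0.3334
  solve Keq expr → x = 0.03531; check Q = 0.2473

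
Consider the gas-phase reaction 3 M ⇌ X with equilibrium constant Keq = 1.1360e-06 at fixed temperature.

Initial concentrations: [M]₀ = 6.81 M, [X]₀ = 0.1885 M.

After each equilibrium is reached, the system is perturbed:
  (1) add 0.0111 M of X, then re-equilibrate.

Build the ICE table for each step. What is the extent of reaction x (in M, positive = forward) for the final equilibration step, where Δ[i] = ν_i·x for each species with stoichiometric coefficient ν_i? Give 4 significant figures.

Q₀ = 5.9686e-04 vs Keq = 1.1360e-06 ⇒ Q>K, reverse
Step 1:
                   M          X
  init          6.81     0.1885
  Δ           0.5641     -0.188
  eq           7.374 4.5552e-04
  solve Keq expr → x = -0.188; check Q = 1.1360e-06
Then add 0.0111 M of X.
Step 2:
                   M          X
  init         7.374    0.01156
  Δ          0.03328   -0.01109
  eq           7.407 4.6172e-04
  solve Keq expr → x = -0.01109; check Q = 1.1360e-06

x = -0.01109 M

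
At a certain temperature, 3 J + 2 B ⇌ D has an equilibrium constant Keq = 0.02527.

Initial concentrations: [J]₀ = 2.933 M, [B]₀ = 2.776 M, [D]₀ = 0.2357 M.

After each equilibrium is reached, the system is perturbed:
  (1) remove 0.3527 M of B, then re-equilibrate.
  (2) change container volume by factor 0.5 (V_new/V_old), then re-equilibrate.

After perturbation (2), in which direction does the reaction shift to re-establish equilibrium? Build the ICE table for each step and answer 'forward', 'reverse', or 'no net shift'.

Direction: forward

Q₀ = 0.001212 vs Keq = 0.02527 ⇒ Q<K, forward
Step 1:
                    J           B           D
  init          2.933       2.776      0.2357
  Δ            -1.126     -0.7509      0.3754
  eq            1.807       2.025      0.6111
  solve Keq expr → x = 0.3754; check Q = 0.02527
Then remove 0.3527 M of B.
Step 2:
                    J           B           D
  init          1.807       1.672      0.6111
  Δ            0.1299     0.08659     -0.0433
  eq            1.937       1.759      0.5678
  solve Keq expr → x = -0.0433; check Q = 0.02527
Then change container volume by factor 0.5 (V_new/V_old).
Step 3:
                    J           B           D
  init          3.873       3.518       1.136
  Δ            -1.632      -1.088       0.544
  eq            2.241        2.43        1.68
  solve Keq expr → x = 0.544; check Q = 0.02527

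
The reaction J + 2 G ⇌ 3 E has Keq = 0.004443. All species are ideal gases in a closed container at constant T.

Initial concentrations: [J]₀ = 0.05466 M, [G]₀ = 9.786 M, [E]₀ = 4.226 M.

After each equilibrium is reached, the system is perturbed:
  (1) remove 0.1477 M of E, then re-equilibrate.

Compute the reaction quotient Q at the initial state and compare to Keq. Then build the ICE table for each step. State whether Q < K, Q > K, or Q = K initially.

Q₀ = 14.42; Q > K (proceeds reverse)

Q₀ = 14.42 vs Keq = 0.004443 ⇒ Q>K, reverse
Step 1:
                   J          G          E
  init       0.05466      9.786      4.226
  Δ            1.107      2.214      -3.32
  eq           1.161         12     0.9057
  solve Keq expr → x = -1.107; check Q = 0.004443
Then remove 0.1477 M of E.
Step 2:
                   J          G          E
  init         1.161         12      0.758
  Δ         -0.04392   -0.08784     0.1318
  eq           1.117      11.91     0.8898
  solve Keq expr → x = 0.04392; check Q = 0.004443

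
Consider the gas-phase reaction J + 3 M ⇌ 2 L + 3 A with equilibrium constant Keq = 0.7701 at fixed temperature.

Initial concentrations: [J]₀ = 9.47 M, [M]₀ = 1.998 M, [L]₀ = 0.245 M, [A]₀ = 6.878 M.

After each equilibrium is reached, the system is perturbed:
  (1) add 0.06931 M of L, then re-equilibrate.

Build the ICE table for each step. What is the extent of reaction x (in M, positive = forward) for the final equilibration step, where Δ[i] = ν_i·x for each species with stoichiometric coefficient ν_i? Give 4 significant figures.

Q₀ = 0.2586 vs Keq = 0.7701 ⇒ Q<K, forward
Step 1:
                  J         M         L         A
  init         9.47     1.998     0.245     6.878
  Δ         -0.0558   -0.1674    0.1116    0.1674
  eq          9.414     1.831    0.3566     7.045
  solve Keq expr → x = 0.0558; check Q = 0.7701
Then add 0.06931 M of L.
Step 2:
                  J         M         L         A
  init        9.414     1.831    0.4259     7.045
  Δ         0.02202   0.06606  -0.04404  -0.06606
  eq          9.436     1.897    0.3819     6.979
  solve Keq expr → x = -0.02202; check Q = 0.7701

x = -0.02202 M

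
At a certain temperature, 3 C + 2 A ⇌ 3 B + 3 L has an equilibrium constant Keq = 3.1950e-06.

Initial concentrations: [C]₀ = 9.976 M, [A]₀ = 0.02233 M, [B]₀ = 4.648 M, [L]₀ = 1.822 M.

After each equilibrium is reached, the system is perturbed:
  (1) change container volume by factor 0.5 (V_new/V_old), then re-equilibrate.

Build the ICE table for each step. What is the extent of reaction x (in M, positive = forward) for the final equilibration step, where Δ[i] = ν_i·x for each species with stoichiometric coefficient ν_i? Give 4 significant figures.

x = -0.008854 M

Q₀ = 1227 vs Keq = 3.1950e-06 ⇒ Q>K, reverse
Step 1:
                    C           A           B           L
  I             9.976     0.02233       4.648       1.822
  C             1.755        1.17      -1.755      -1.755
  E             11.73       1.192       2.893     0.06715
  solve Keq expr → x = -0.585; check Q = 3.1950e-06
Then change container volume by factor 0.5 (V_new/V_old).
Step 2:
                    C           A           B           L
  I             23.46       2.384       5.786      0.1343
  C           0.02656     0.01771    -0.02656    -0.02656
  E             23.49       2.402        5.76      0.1077
  solve Keq expr → x = -0.008854; check Q = 3.1950e-06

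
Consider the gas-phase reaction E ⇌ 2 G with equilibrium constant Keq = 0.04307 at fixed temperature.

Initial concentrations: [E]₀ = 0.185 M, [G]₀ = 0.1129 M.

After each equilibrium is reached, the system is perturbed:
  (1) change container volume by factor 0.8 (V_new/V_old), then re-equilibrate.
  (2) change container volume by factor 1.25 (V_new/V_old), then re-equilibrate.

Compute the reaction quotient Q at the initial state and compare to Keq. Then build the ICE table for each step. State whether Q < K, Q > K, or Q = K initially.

Q₀ = 0.0689 vs Keq = 0.04307 ⇒ Q>K, reverse
Step 1:
                  E         G
  Initial     0.185    0.1129
  Change    0.01056  -0.02112
  Equil      0.1956   0.09178
  solve Keq expr → x = -0.01056; check Q = 0.04307
Then change container volume by factor 0.8 (V_new/V_old).
Step 2:
                  E         G
  Initial    0.2445    0.1147
  Change   0.005483  -0.01097
  Equil      0.2499    0.1038
  solve Keq expr → x = -0.005483; check Q = 0.04307
Then change container volume by factor 1.25 (V_new/V_old).
Step 3:
                  E         G
  Initial    0.1999     0.083
  Change  -0.004387  0.008773
  Equil      0.1956   0.09178
  solve Keq expr → x = 0.004387; check Q = 0.04307

Q₀ = 0.0689; Q > K (proceeds reverse)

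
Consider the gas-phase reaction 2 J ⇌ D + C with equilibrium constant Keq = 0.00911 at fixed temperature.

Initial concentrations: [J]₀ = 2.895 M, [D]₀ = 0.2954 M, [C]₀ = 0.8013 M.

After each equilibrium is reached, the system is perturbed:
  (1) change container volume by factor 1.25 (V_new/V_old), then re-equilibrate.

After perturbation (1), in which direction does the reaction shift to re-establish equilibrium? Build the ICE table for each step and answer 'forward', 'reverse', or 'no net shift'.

Q₀ = 0.02824 vs Keq = 0.00911 ⇒ Q>K, reverse
Step 1:
                    J           D           C
  Initial       2.895      0.2954      0.8013
  Change       0.3037     -0.1519     -0.1519
  Equil         3.199      0.1435      0.6494
  solve Keq expr → x = -0.1519; check Q = 0.00911
Then change container volume by factor 1.25 (V_new/V_old).
Step 2:
                    J           D           C
  Initial       2.559      0.1148      0.5195
  Change            0           0           0
  Equil         2.559      0.1148      0.5195
  solve Keq expr → x = 0; check Q = 0.00911

Direction: no net shift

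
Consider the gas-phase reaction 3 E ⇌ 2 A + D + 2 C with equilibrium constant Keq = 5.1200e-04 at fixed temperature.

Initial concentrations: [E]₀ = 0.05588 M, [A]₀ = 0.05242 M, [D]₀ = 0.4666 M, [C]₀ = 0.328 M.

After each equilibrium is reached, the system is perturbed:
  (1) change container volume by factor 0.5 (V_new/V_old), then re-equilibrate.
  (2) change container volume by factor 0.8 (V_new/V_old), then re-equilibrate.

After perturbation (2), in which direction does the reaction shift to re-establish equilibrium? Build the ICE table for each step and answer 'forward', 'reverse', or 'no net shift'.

Q₀ = 0.7905 vs Keq = 5.1200e-04 ⇒ Q>K, reverse
Step 1:
                   E          A          D          C
  init       0.05588    0.05242     0.4666      0.328
  Δ          0.07048   -0.04699   -0.02349   -0.04699
  eq          0.1264   0.005433     0.4431      0.281
  solve Keq expr → x = -0.02349; check Q = 5.1200e-04
Then change container volume by factor 0.5 (V_new/V_old).
Step 2:
                   E          A          D          C
  init        0.2527    0.01087     0.8862      0.562
  Δ         0.007685  -0.005123  -0.002562  -0.005123
  eq          0.2604   0.005744     0.8837     0.5569
  solve Keq expr → x = -0.002562; check Q = 5.1200e-04
Then change container volume by factor 0.8 (V_new/V_old).
Step 3:
                   E          A          D          C
  init        0.3255    0.00718      1.105     0.6961
  Δ         0.002052  -0.001368 -6.8414e-04  -0.001368
  eq          0.3276   0.005811      1.104     0.6948
  solve Keq expr → x = -6.8414e-04; check Q = 5.1200e-04

Direction: reverse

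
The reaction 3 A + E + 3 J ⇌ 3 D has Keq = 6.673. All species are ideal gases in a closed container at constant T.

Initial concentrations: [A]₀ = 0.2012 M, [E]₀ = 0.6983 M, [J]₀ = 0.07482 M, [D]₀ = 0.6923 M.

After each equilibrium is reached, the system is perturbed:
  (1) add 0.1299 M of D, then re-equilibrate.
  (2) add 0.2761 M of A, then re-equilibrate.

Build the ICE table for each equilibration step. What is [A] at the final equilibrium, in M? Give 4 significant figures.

[A]_eq = 0.7816 M

Q₀ = 1.3928e+05 vs Keq = 6.673 ⇒ Q>K, reverse
Step 1:
                    A           E           J           D
  init         0.2012      0.6983     0.07482      0.6923
  Δ            0.3245      0.1082      0.3245     -0.3245
  eq           0.5257      0.8065      0.3993      0.3678
  solve Keq expr → x = -0.1082; check Q = 6.673
Then add 0.1299 M of D.
Step 2:
                    A           E           J           D
  init         0.5257      0.8065      0.3993      0.4977
  Δ           0.04699     0.01566     0.04699    -0.04699
  eq           0.5727      0.8221      0.4463      0.4507
  solve Keq expr → x = -0.01566; check Q = 6.673
Then add 0.2761 M of A.
Step 3:
                    A           E           J           D
  init         0.8488      0.8221      0.4463      0.4507
  Δ          -0.06714    -0.02238    -0.06714     0.06714
  eq           0.7816      0.7997      0.3791      0.5179
  solve Keq expr → x = 0.02238; check Q = 6.673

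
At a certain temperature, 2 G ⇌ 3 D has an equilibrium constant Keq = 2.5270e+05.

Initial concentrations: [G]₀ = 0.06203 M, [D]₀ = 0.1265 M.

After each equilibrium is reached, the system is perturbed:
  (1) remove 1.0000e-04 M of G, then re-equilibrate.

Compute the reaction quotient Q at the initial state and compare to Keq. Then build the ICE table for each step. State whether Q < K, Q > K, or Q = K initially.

Q₀ = 0.5261; Q < K (proceeds forward)

Q₀ = 0.5261 vs Keq = 2.5270e+05 ⇒ Q<K, forward
Step 1:
                   G          D
  I          0.06203     0.1265
  C         -0.06183    0.09274
  E       2.0421e-04     0.2192
  solve Keq expr → x = 0.03091; check Q = 2.5270e+05
Then remove 1.0000e-04 M of G.
Step 2:
                   G          D
  I       1.0421e-04     0.2192
  C       9.9791e-05 -1.4969e-04
  E       2.0400e-04     0.2191
  solve Keq expr → x = -4.9895e-05; check Q = 2.5270e+05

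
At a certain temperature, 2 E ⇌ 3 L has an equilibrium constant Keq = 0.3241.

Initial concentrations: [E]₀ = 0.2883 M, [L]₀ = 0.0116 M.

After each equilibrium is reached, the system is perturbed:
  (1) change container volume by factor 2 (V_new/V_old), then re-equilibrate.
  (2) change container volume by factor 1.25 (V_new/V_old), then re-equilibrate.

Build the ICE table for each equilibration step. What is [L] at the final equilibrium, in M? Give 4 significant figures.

[L]_eq = 0.09746 M

Q₀ = 1.8780e-05 vs Keq = 0.3241 ⇒ Q<K, forward
Step 1:
                    E           L
  Initial      0.2883      0.0116
  Change      -0.1276      0.1914
  Equil        0.1607       0.203
  solve Keq expr → x = 0.06381; check Q = 0.3241
Then change container volume by factor 2 (V_new/V_old).
Step 2:
                    E           L
  Initial     0.08034      0.1015
  Change     -0.01021     0.01531
  Equil       0.07014      0.1168
  solve Keq expr → x = 0.005103; check Q = 0.3241
Then change container volume by factor 1.25 (V_new/V_old).
Step 3:
                    E           L
  Initial     0.05611     0.09346
  Change    -0.002667       0.004
  Equil       0.05344     0.09746
  solve Keq expr → x = 0.001333; check Q = 0.3241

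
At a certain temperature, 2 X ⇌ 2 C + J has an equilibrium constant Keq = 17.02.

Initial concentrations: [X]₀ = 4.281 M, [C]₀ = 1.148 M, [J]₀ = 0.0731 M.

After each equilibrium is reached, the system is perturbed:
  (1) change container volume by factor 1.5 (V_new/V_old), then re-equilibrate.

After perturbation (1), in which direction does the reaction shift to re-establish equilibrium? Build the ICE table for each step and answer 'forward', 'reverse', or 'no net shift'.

Q₀ = 0.005257 vs Keq = 17.02 ⇒ Q<K, forward
Step 1:
                  X         C         J
  init        4.281     1.148    0.0731
  Δ          -3.013     3.013     1.507
  eq          1.268     4.161      1.58
  solve Keq expr → x = 1.507; check Q = 17.02
Then change container volume by factor 1.5 (V_new/V_old).
Step 2:
                  X         C         J
  init       0.8452     2.774     1.053
  Δ         -0.1095    0.1095   0.05473
  eq         0.7357     2.884     1.108
  solve Keq expr → x = 0.05473; check Q = 17.02

Direction: forward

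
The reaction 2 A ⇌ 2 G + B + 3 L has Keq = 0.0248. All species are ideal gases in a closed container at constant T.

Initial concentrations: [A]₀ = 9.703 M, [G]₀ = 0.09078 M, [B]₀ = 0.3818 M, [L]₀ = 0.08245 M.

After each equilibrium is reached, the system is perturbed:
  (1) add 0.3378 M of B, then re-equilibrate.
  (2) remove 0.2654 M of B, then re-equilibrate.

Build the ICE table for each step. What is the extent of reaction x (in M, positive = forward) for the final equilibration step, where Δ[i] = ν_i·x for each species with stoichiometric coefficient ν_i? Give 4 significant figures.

Q₀ = 1.8732e-08 vs Keq = 0.0248 ⇒ Q<K, forward
Step 1:
                    A           G           B           L
  init          9.703     0.09078      0.3818     0.08245
  Δ           -0.8635      0.8635      0.4318       1.295
  eq            8.839      0.9543      0.8136       1.378
  solve Keq expr → x = 0.4318; check Q = 0.0248
Then add 0.3378 M of B.
Step 2:
                    A           G           B           L
  init          8.839      0.9543       1.151       1.378
  Δ           0.05606    -0.05606    -0.02803    -0.08409
  eq            8.896      0.8983       1.123       1.294
  solve Keq expr → x = -0.02803; check Q = 0.0248
Then remove 0.2654 M of B.
Step 3:
                    A           G           B           L
  init          8.896      0.8983      0.8579       1.294
  Δ          -0.04229     0.04229     0.02115     0.06344
  eq            8.853      0.9406      0.8791       1.357
  solve Keq expr → x = 0.02115; check Q = 0.0248

x = 0.02115 M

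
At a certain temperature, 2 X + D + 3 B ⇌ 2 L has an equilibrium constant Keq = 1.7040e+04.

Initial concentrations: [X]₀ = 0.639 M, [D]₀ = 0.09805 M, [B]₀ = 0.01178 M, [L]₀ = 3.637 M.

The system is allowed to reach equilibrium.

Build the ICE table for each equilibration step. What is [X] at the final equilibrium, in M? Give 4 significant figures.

[X]_eq = 0.7632 M

Q₀ = 2.0212e+08 vs Keq = 1.7040e+04 ⇒ Q>K, reverse
Step 1:
                    X           D           B           L
  init          0.639     0.09805     0.01178       3.637
  Δ            0.1242     0.06208      0.1862     -0.1242
  eq           0.7632      0.1601       0.198       3.513
  solve Keq expr → x = -0.06208; check Q = 1.7040e+04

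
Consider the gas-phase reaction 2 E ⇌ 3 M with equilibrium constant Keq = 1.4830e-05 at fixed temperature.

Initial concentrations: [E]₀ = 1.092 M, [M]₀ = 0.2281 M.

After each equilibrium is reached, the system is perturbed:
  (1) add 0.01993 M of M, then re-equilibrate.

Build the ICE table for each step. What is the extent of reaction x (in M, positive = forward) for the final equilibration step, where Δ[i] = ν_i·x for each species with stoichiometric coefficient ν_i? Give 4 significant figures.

Q₀ = 0.009952 vs Keq = 1.4830e-05 ⇒ Q>K, reverse
Step 1:
                   E          M
  init         1.092     0.2281
  Δ           0.1333       -0.2
  eq           1.225    0.02813
  solve Keq expr → x = -0.06666; check Q = 1.4830e-05
Then add 0.01993 M of M.
Step 2:
                   E          M
  init         1.225    0.04806
  Δ          0.01315   -0.01973
  eq           1.238    0.02833
  solve Keq expr → x = -0.006576; check Q = 1.4830e-05

x = -0.006576 M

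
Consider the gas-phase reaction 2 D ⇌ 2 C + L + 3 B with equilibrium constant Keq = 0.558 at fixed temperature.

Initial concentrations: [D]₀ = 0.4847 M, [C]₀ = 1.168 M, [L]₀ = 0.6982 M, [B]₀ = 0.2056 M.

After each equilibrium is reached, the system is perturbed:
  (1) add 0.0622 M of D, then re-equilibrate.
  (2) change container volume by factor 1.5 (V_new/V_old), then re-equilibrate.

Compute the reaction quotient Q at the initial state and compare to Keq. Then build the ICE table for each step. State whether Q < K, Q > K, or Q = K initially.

Q₀ = 0.03524 vs Keq = 0.558 ⇒ Q<K, forward
Step 1:
                  D         C         L         B
  I          0.4847     1.168    0.6982    0.2056
  C         -0.1215    0.1215   0.06074    0.1822
  E          0.3632     1.289    0.7589    0.3878
  solve Keq expr → x = 0.06074; check Q = 0.558
Then add 0.0622 M of D.
Step 2:
                  D         C         L         B
  I          0.4254     1.289    0.7589    0.3878
  C        -0.01735   0.01735  0.008673   0.02602
  E          0.4081     1.307    0.7676    0.4138
  solve Keq expr → x = 0.008673; check Q = 0.558
Then change container volume by factor 1.5 (V_new/V_old).
Step 3:
                  D         C         L         B
  I           0.272    0.8712    0.5117    0.2759
  C        -0.06349   0.06349   0.03174   0.09523
  E          0.2086    0.9347    0.5435    0.3711
  solve Keq expr → x = 0.03174; check Q = 0.558

Q₀ = 0.03524; Q < K (proceeds forward)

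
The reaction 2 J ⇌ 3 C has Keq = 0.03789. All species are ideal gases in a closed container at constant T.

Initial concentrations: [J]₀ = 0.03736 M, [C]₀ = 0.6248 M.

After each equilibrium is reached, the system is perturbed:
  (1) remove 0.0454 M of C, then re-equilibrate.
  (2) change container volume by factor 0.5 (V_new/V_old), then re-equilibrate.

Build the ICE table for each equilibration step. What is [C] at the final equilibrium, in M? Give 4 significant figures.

[C]_eq = 0.2584 M

Q₀ = 174.7 vs Keq = 0.03789 ⇒ Q>K, reverse
Step 1:
                   J          C
  init       0.03736     0.6248
  Δ           0.3066    -0.4599
  eq           0.344     0.1649
  solve Keq expr → x = -0.1533; check Q = 0.03789
Then remove 0.0454 M of C.
Step 2:
                   J          C
  init         0.344     0.1195
  Δ          -0.0249    0.03734
  eq          0.3191     0.1568
  solve Keq expr → x = 0.01245; check Q = 0.03789
Then change container volume by factor 0.5 (V_new/V_old).
Step 3:
                   J          C
  init        0.6381     0.3137
  Δ          0.03682   -0.05522
  eq           0.675     0.2584
  solve Keq expr → x = -0.01841; check Q = 0.03789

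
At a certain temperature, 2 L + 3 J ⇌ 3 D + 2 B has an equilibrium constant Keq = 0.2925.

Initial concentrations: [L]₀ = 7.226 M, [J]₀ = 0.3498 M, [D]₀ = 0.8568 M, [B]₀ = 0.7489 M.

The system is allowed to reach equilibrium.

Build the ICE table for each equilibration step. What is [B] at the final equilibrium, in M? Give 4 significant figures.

[B]_eq = 0.7773 M

Q₀ = 0.1578 vs Keq = 0.2925 ⇒ Q<K, forward
Step 1:
                    L           J           D           B
  init          7.226      0.3498      0.8568      0.7489
  Δ          -0.02837    -0.04256     0.04256     0.02837
  eq            7.198      0.3072      0.8994      0.7773
  solve Keq expr → x = 0.01419; check Q = 0.2925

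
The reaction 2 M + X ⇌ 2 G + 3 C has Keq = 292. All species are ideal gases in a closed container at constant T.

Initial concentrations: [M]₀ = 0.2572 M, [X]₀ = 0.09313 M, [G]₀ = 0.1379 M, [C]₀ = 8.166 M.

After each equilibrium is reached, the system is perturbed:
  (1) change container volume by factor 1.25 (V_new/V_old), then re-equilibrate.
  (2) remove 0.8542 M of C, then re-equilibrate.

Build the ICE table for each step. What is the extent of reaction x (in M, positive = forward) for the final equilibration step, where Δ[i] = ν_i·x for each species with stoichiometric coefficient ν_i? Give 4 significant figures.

Q₀ = 1681 vs Keq = 292 ⇒ Q>K, reverse
Step 1:
                   M          X          G          C
  Initial     0.2572    0.09313     0.1379      8.166
  Change     0.05657    0.02829   -0.05657   -0.08486
  Equil       0.3138     0.1214    0.08133      8.081
  solve Keq expr → x = -0.02829; check Q = 292
Then change container volume by factor 1.25 (V_new/V_old).
Step 2:
                   M          X          G          C
  Initial      0.251    0.09713    0.06506      6.465
  Change    -0.01047  -0.005235    0.01047     0.0157
  Equil       0.2405     0.0919    0.07553      6.481
  solve Keq expr → x = 0.005235; check Q = 292
Then remove 0.8542 M of C.
Step 3:
                   M          X          G          C
  Initial     0.2405     0.0919    0.07553      5.626
  Change    -0.01069  -0.005344    0.01069    0.01603
  Equil       0.2299    0.08655    0.08622      5.642
  solve Keq expr → x = 0.005344; check Q = 292

x = 0.005344 M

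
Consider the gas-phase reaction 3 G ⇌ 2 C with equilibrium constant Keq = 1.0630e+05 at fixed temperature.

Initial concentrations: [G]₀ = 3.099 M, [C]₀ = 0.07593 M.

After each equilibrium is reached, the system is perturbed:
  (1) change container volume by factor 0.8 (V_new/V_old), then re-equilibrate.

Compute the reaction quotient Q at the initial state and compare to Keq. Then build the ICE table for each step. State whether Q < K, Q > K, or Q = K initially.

Q₀ = 1.9371e-04; Q < K (proceeds forward)

Q₀ = 1.9371e-04 vs Keq = 1.0630e+05 ⇒ Q<K, forward
Step 1:
                   G          C
  I            3.099    0.07593
  C           -3.064      2.043
  E          0.03482      2.119
  solve Keq expr → x = 1.021; check Q = 1.0630e+05
Then change container volume by factor 0.8 (V_new/V_old).
Step 2:
                   G          C
  I          0.04353      2.648
  C        -0.003099   0.002066
  E          0.04043       2.65
  solve Keq expr → x = 0.001033; check Q = 1.0630e+05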